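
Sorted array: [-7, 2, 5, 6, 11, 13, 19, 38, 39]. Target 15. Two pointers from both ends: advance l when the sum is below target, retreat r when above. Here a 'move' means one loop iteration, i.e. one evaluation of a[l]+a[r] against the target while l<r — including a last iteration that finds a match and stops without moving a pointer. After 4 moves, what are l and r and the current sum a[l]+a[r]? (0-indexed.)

l=1, r=5, sum=15

[0,8] -7+39=32 >15 → r--
[0,7] -7+38=31 >15 → r--
[0,6] -7+19=12 <15 → l++
[1,6] 2+19=21 >15 → r--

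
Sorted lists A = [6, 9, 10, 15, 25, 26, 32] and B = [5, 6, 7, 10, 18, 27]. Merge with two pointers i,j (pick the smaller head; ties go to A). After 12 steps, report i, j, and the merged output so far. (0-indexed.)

[i=0,j=0] A[i]=6>B[j]=5 take 5 → j++
[i=0,j=1] A[i]=6<=B[j]=6 take 6 → i++
[i=1,j=1] A[i]=9>B[j]=6 take 6 → j++
[i=1,j=2] A[i]=9>B[j]=7 take 7 → j++
[i=1,j=3] A[i]=9<=B[j]=10 take 9 → i++
[i=2,j=3] A[i]=10<=B[j]=10 take 10 → i++
[i=3,j=3] A[i]=15>B[j]=10 take 10 → j++
[i=3,j=4] A[i]=15<=B[j]=18 take 15 → i++
[i=4,j=4] A[i]=25>B[j]=18 take 18 → j++
[i=4,j=5] A[i]=25<=B[j]=27 take 25 → i++
[i=5,j=5] A[i]=26<=B[j]=27 take 26 → i++
[i=6,j=5] A[i]=32>B[j]=27 take 27 → j++

i=6, j=6, merged so far=[5, 6, 6, 7, 9, 10, 10, 15, 18, 25, 26, 27]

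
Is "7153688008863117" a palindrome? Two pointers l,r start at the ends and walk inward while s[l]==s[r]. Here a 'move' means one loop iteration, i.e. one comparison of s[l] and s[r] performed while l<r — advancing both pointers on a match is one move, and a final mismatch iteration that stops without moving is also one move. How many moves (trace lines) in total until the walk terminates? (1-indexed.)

[1,16] '7'=='7' → l++,r--
[2,15] '1'=='1' → l++,r--
[3,14] '5'!='1' → stop

3 moves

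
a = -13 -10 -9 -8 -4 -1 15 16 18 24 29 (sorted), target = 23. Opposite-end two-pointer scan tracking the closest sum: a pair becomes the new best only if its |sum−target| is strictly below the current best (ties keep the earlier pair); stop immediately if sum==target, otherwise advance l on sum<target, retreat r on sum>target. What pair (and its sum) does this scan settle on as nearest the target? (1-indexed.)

pair (-1, 24) with sum 23 (|Δ|=0)

l=1 r=11: -13+29=16 d=7 *, l++
l=2 r=11: -10+29=19 d=4 *, l++
l=3 r=11: -9+29=20 d=3 *, l++
l=4 r=11: -8+29=21 d=2 *, l++
l=5 r=11: -4+29=25 d=2, r--
l=5 r=10: -4+24=20 d=3, l++
l=6 r=10: -1+24=23 d=0 *, stop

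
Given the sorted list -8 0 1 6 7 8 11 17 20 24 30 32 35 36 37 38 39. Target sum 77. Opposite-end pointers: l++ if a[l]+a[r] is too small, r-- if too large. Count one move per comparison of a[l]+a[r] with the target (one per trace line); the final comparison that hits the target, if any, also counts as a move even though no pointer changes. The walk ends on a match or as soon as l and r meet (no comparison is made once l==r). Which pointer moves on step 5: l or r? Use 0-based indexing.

l

[0,16] -8+39=31 <77 → l++
[1,16] 0+39=39 <77 → l++
[2,16] 1+39=40 <77 → l++
[3,16] 6+39=45 <77 → l++
[4,16] 7+39=46 <77 → l++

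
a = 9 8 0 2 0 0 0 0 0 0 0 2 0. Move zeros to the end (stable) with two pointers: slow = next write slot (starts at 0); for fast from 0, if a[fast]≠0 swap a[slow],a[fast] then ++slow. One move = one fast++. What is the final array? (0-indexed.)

[9, 8, 2, 2, 0, 0, 0, 0, 0, 0, 0, 0, 0]

slow=0 fast=0: a[fast]=9≠0 swap→a[0]=9, slow++,fast++
slow=1 fast=1: a[fast]=8≠0 swap→a[1]=8, slow++,fast++
slow=2 fast=2: a[fast]=0, fast++
slow=2 fast=3: a[fast]=2≠0 swap→a[2]=2, slow++,fast++
slow=3 fast=4: a[fast]=0, fast++
slow=3 fast=5: a[fast]=0, fast++
slow=3 fast=6: a[fast]=0, fast++
slow=3 fast=7: a[fast]=0, fast++
slow=3 fast=8: a[fast]=0, fast++
slow=3 fast=9: a[fast]=0, fast++
slow=3 fast=10: a[fast]=0, fast++
slow=3 fast=11: a[fast]=2≠0 swap→a[3]=2, slow++,fast++
slow=4 fast=12: a[fast]=0, fast++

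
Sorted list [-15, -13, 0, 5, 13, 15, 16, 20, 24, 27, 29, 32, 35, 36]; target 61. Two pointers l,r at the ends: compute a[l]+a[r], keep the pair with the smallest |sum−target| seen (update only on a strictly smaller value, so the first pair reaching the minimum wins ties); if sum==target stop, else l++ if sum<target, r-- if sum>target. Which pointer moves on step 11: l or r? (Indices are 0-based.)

l=0 r=13: -15+36=21 d=40 *, l++
l=1 r=13: -13+36=23 d=38 *, l++
l=2 r=13: 0+36=36 d=25 *, l++
l=3 r=13: 5+36=41 d=20 *, l++
l=4 r=13: 13+36=49 d=12 *, l++
l=5 r=13: 15+36=51 d=10 *, l++
l=6 r=13: 16+36=52 d=9 *, l++
l=7 r=13: 20+36=56 d=5 *, l++
l=8 r=13: 24+36=60 d=1 *, l++
l=9 r=13: 27+36=63 d=2, r--
l=9 r=12: 27+35=62 d=1, r--

r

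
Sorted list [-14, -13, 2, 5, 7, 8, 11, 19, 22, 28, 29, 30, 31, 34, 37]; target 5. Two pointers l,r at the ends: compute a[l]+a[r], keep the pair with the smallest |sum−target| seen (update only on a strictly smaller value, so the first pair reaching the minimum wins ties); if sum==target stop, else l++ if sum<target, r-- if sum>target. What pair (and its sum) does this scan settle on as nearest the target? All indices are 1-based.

l=1 r=15: -14+37=23 d=18 *, r--
l=1 r=14: -14+34=20 d=15 *, r--
l=1 r=13: -14+31=17 d=12 *, r--
l=1 r=12: -14+30=16 d=11 *, r--
l=1 r=11: -14+29=15 d=10 *, r--
l=1 r=10: -14+28=14 d=9 *, r--
l=1 r=9: -14+22=8 d=3 *, r--
l=1 r=8: -14+19=5 d=0 *, stop

pair (-14, 19) with sum 5 (|Δ|=0)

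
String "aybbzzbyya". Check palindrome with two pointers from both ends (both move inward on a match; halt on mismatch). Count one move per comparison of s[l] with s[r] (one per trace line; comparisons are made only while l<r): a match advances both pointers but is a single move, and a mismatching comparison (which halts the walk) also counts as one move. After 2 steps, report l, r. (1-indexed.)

l=3, r=8

l=1 r=10: 'a'=='a', l++,r--
l=2 r=9: 'y'=='y', l++,r--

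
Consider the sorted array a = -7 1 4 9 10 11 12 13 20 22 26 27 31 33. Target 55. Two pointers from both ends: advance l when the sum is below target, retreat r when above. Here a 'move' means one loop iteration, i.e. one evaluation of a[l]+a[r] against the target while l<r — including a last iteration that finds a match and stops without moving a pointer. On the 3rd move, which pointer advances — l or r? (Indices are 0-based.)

l=0 r=13: -7+33=26 <55, l++
l=1 r=13: 1+33=34 <55, l++
l=2 r=13: 4+33=37 <55, l++

l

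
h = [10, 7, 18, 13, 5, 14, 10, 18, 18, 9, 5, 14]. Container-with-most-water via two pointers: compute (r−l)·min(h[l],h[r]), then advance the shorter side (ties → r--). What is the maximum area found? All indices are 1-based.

max area = 126

l=1 r=12: min(10,14)*11=110 best=110 *, l++
l=2 r=12: min(7,14)*10=70 best=110, l++
l=3 r=12: min(18,14)*9=126 best=126 *, r--
l=3 r=11: min(18,5)*8=40 best=126, r--
l=3 r=10: min(18,9)*7=63 best=126, r--
l=3 r=9: min(18,18)*6=108 best=126, r--
l=3 r=8: min(18,18)*5=90 best=126, r--
l=3 r=7: min(18,10)*4=40 best=126, r--
l=3 r=6: min(18,14)*3=42 best=126, r--
l=3 r=5: min(18,5)*2=10 best=126, r--
l=3 r=4: min(18,13)*1=13 best=126, r--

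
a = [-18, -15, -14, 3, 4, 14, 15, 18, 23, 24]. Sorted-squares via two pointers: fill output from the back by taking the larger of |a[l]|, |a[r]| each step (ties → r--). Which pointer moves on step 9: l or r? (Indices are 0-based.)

r

[0,9] |-18|<=|24| out[9]=576 → r--
[0,8] |-18|<=|23| out[8]=529 → r--
[0,7] |-18|<=|18| out[7]=324 → r--
[0,6] |-18|>|15| out[6]=324 → l++
[1,6] |-15|<=|15| out[5]=225 → r--
[1,5] |-15|>|14| out[4]=225 → l++
[2,5] |-14|<=|14| out[3]=196 → r--
[2,4] |-14|>|4| out[2]=196 → l++
[3,4] |3|<=|4| out[1]=16 → r--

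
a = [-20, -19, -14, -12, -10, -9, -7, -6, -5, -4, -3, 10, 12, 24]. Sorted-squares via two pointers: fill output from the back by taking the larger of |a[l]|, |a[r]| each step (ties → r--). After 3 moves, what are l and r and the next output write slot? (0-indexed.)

l=2, r=12, next write slot=10

[0,13] |-20|<=|24| out[13]=576 → r--
[0,12] |-20|>|12| out[12]=400 → l++
[1,12] |-19|>|12| out[11]=361 → l++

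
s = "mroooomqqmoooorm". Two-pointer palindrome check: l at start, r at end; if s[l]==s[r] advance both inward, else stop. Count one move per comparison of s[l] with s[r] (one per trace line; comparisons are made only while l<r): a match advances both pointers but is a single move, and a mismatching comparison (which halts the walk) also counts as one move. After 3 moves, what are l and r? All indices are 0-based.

[0,15] 'm'=='m' → l++,r--
[1,14] 'r'=='r' → l++,r--
[2,13] 'o'=='o' → l++,r--

l=3, r=12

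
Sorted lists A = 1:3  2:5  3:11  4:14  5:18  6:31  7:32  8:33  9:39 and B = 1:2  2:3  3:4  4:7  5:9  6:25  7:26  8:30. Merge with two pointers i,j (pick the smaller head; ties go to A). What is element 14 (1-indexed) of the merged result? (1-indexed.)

merged[14] = 31

i=1 j=1: A[i]=3>B[j]=2 take 2, j++
i=1 j=2: A[i]=3<=B[j]=3 take 3, i++
i=2 j=2: A[i]=5>B[j]=3 take 3, j++
i=2 j=3: A[i]=5>B[j]=4 take 4, j++
i=2 j=4: A[i]=5<=B[j]=7 take 5, i++
i=3 j=4: A[i]=11>B[j]=7 take 7, j++
i=3 j=5: A[i]=11>B[j]=9 take 9, j++
i=3 j=6: A[i]=11<=B[j]=25 take 11, i++
i=4 j=6: A[i]=14<=B[j]=25 take 14, i++
i=5 j=6: A[i]=18<=B[j]=25 take 18, i++
i=6 j=6: A[i]=31>B[j]=25 take 25, j++
i=6 j=7: A[i]=31>B[j]=26 take 26, j++
i=6 j=8: A[i]=31>B[j]=30 take 30, j++
i=6 j=9: B done, take A[i]=31, i++
i=7 j=9: B done, take A[i]=32, i++
i=8 j=9: B done, take A[i]=33, i++
i=9 j=9: B done, take A[i]=39, i++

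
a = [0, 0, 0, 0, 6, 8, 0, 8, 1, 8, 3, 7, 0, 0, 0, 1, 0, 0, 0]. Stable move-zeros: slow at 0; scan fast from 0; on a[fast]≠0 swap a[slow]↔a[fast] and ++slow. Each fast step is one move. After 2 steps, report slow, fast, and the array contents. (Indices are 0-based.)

slow=0 fast=0: a[fast]=0, fast++
slow=0 fast=1: a[fast]=0, fast++

slow=0, fast=2, a=[0, 0, 0, 0, 6, 8, 0, 8, 1, 8, 3, 7, 0, 0, 0, 1, 0, 0, 0]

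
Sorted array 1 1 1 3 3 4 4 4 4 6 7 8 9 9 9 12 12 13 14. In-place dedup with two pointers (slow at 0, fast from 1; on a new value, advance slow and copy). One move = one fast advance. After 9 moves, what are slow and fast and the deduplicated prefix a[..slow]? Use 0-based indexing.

slow=3, fast=10, prefix=[1, 3, 4, 6]

slow=0 fast=1: a[fast]=1=a[slow] dup, fast++
slow=0 fast=2: a[fast]=1=a[slow] dup, fast++
slow=0 fast=3: a[fast]=3≠a[slow]=1 write a[1]=3, slow++,fast++
slow=1 fast=4: a[fast]=3=a[slow] dup, fast++
slow=1 fast=5: a[fast]=4≠a[slow]=3 write a[2]=4, slow++,fast++
slow=2 fast=6: a[fast]=4=a[slow] dup, fast++
slow=2 fast=7: a[fast]=4=a[slow] dup, fast++
slow=2 fast=8: a[fast]=4=a[slow] dup, fast++
slow=2 fast=9: a[fast]=6≠a[slow]=4 write a[3]=6, slow++,fast++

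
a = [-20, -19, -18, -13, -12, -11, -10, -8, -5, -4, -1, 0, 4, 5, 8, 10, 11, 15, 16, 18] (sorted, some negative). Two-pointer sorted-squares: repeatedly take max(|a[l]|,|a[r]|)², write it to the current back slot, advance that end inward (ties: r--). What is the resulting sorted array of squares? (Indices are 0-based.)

[0, 1, 16, 16, 25, 25, 64, 64, 100, 100, 121, 121, 144, 169, 225, 256, 324, 324, 361, 400]

[0,19] |-20|>|18| out[19]=400 → l++
[1,19] |-19|>|18| out[18]=361 → l++
[2,19] |-18|<=|18| out[17]=324 → r--
[2,18] |-18|>|16| out[16]=324 → l++
[3,18] |-13|<=|16| out[15]=256 → r--
[3,17] |-13|<=|15| out[14]=225 → r--
[3,16] |-13|>|11| out[13]=169 → l++
[4,16] |-12|>|11| out[12]=144 → l++
[5,16] |-11|<=|11| out[11]=121 → r--
[5,15] |-11|>|10| out[10]=121 → l++
[6,15] |-10|<=|10| out[9]=100 → r--
[6,14] |-10|>|8| out[8]=100 → l++
[7,14] |-8|<=|8| out[7]=64 → r--
[7,13] |-8|>|5| out[6]=64 → l++
[8,13] |-5|<=|5| out[5]=25 → r--
[8,12] |-5|>|4| out[4]=25 → l++
[9,12] |-4|<=|4| out[3]=16 → r--
[9,11] |-4|>|0| out[2]=16 → l++
[10,11] |-1|>|0| out[1]=1 → l++
[11,11] |0|<=|0| out[0]=0 → r--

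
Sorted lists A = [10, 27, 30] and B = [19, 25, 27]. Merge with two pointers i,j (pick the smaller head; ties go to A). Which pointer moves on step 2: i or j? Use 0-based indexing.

i=0 j=0: A[i]=10<=B[j]=19 take 10, i++
i=1 j=0: A[i]=27>B[j]=19 take 19, j++

j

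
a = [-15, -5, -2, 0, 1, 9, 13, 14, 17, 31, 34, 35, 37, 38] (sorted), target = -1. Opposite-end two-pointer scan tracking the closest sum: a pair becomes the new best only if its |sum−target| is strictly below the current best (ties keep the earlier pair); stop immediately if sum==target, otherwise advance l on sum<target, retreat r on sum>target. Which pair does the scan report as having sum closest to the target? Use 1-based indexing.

pair (-15, 14) with sum -1 (|Δ|=0)

l=1 r=14: -15+38=23 d=24 *, r--
l=1 r=13: -15+37=22 d=23 *, r--
l=1 r=12: -15+35=20 d=21 *, r--
l=1 r=11: -15+34=19 d=20 *, r--
l=1 r=10: -15+31=16 d=17 *, r--
l=1 r=9: -15+17=2 d=3 *, r--
l=1 r=8: -15+14=-1 d=0 *, stop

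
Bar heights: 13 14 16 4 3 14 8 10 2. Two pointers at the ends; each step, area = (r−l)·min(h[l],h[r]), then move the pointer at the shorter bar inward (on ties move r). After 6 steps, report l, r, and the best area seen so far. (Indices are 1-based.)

[1,9] min(13,2)*8=16 best=16 * → r--
[1,8] min(13,10)*7=70 best=70 * → r--
[1,7] min(13,8)*6=48 best=70 → r--
[1,6] min(13,14)*5=65 best=70 → l++
[2,6] min(14,14)*4=56 best=70 → r--
[2,5] min(14,3)*3=9 best=70 → r--

l=2, r=4, best area=70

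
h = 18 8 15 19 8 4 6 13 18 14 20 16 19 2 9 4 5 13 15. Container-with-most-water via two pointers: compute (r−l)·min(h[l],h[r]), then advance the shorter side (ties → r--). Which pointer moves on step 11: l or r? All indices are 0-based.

[0,18] min(18,15)*18=270 best=270 * → r--
[0,17] min(18,13)*17=221 best=270 → r--
[0,16] min(18,5)*16=80 best=270 → r--
[0,15] min(18,4)*15=60 best=270 → r--
[0,14] min(18,9)*14=126 best=270 → r--
[0,13] min(18,2)*13=26 best=270 → r--
[0,12] min(18,19)*12=216 best=270 → l++
[1,12] min(8,19)*11=88 best=270 → l++
[2,12] min(15,19)*10=150 best=270 → l++
[3,12] min(19,19)*9=171 best=270 → r--
[3,11] min(19,16)*8=128 best=270 → r--

r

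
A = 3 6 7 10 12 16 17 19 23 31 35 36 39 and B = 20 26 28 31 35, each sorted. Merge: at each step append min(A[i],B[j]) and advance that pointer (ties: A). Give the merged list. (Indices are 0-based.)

[3, 6, 7, 10, 12, 16, 17, 19, 20, 23, 26, 28, 31, 31, 35, 35, 36, 39]

i=0 j=0: A[i]=3<=B[j]=20 take 3, i++
i=1 j=0: A[i]=6<=B[j]=20 take 6, i++
i=2 j=0: A[i]=7<=B[j]=20 take 7, i++
i=3 j=0: A[i]=10<=B[j]=20 take 10, i++
i=4 j=0: A[i]=12<=B[j]=20 take 12, i++
i=5 j=0: A[i]=16<=B[j]=20 take 16, i++
i=6 j=0: A[i]=17<=B[j]=20 take 17, i++
i=7 j=0: A[i]=19<=B[j]=20 take 19, i++
i=8 j=0: A[i]=23>B[j]=20 take 20, j++
i=8 j=1: A[i]=23<=B[j]=26 take 23, i++
i=9 j=1: A[i]=31>B[j]=26 take 26, j++
i=9 j=2: A[i]=31>B[j]=28 take 28, j++
i=9 j=3: A[i]=31<=B[j]=31 take 31, i++
i=10 j=3: A[i]=35>B[j]=31 take 31, j++
i=10 j=4: A[i]=35<=B[j]=35 take 35, i++
i=11 j=4: A[i]=36>B[j]=35 take 35, j++
i=11 j=5: B done, take A[i]=36, i++
i=12 j=5: B done, take A[i]=39, i++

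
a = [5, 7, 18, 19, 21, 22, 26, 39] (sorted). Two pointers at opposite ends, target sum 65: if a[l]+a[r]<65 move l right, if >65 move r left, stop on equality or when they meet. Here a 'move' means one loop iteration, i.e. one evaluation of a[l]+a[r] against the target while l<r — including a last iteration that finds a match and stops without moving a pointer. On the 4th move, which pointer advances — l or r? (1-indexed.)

l=1 r=8: 5+39=44 <65, l++
l=2 r=8: 7+39=46 <65, l++
l=3 r=8: 18+39=57 <65, l++
l=4 r=8: 19+39=58 <65, l++

l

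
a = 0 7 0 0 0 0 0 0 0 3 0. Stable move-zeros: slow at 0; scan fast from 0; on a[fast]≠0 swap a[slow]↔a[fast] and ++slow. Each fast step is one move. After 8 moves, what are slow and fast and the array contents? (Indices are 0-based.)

slow=1, fast=8, a=[7, 0, 0, 0, 0, 0, 0, 0, 0, 3, 0]

(s=0,f=0) a[fast]=0 → fast++
(s=0,f=1) a[fast]=7≠0 swap→a[0]=7 → slow++,fast++
(s=1,f=2) a[fast]=0 → fast++
(s=1,f=3) a[fast]=0 → fast++
(s=1,f=4) a[fast]=0 → fast++
(s=1,f=5) a[fast]=0 → fast++
(s=1,f=6) a[fast]=0 → fast++
(s=1,f=7) a[fast]=0 → fast++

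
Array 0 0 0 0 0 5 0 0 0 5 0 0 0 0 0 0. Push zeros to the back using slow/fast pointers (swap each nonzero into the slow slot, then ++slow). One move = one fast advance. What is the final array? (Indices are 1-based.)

(s=1,f=1) a[fast]=0 → fast++
(s=1,f=2) a[fast]=0 → fast++
(s=1,f=3) a[fast]=0 → fast++
(s=1,f=4) a[fast]=0 → fast++
(s=1,f=5) a[fast]=0 → fast++
(s=1,f=6) a[fast]=5≠0 swap→a[1]=5 → slow++,fast++
(s=2,f=7) a[fast]=0 → fast++
(s=2,f=8) a[fast]=0 → fast++
(s=2,f=9) a[fast]=0 → fast++
(s=2,f=10) a[fast]=5≠0 swap→a[2]=5 → slow++,fast++
(s=3,f=11) a[fast]=0 → fast++
(s=3,f=12) a[fast]=0 → fast++
(s=3,f=13) a[fast]=0 → fast++
(s=3,f=14) a[fast]=0 → fast++
(s=3,f=15) a[fast]=0 → fast++
(s=3,f=16) a[fast]=0 → fast++

[5, 5, 0, 0, 0, 0, 0, 0, 0, 0, 0, 0, 0, 0, 0, 0]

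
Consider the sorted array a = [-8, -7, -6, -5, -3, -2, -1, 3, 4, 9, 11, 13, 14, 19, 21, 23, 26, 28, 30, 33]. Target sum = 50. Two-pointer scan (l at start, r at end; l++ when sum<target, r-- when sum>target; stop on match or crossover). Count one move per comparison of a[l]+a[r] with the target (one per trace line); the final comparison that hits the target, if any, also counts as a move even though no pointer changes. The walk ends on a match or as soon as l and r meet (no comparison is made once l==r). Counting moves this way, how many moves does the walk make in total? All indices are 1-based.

[1,20] -8+33=25 <50 → l++
[2,20] -7+33=26 <50 → l++
[3,20] -6+33=27 <50 → l++
[4,20] -5+33=28 <50 → l++
[5,20] -3+33=30 <50 → l++
[6,20] -2+33=31 <50 → l++
[7,20] -1+33=32 <50 → l++
[8,20] 3+33=36 <50 → l++
[9,20] 4+33=37 <50 → l++
[10,20] 9+33=42 <50 → l++
[11,20] 11+33=44 <50 → l++
[12,20] 13+33=46 <50 → l++
[13,20] 14+33=47 <50 → l++
[14,20] 19+33=52 >50 → r--
[14,19] 19+30=49 <50 → l++
[15,19] 21+30=51 >50 → r--
[15,18] 21+28=49 <50 → l++
[16,18] 23+28=51 >50 → r--
[16,17] 23+26=49 <50 → l++

19 moves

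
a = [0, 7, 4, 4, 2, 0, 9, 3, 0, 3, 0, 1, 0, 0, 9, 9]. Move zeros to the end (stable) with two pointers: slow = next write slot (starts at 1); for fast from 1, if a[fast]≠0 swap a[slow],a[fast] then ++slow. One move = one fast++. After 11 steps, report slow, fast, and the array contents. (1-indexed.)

slow=8, fast=12, a=[7, 4, 4, 2, 9, 3, 3, 0, 0, 0, 0, 1, 0, 0, 9, 9]

(s=1,f=1) a[fast]=0 → fast++
(s=1,f=2) a[fast]=7≠0 swap→a[1]=7 → slow++,fast++
(s=2,f=3) a[fast]=4≠0 swap→a[2]=4 → slow++,fast++
(s=3,f=4) a[fast]=4≠0 swap→a[3]=4 → slow++,fast++
(s=4,f=5) a[fast]=2≠0 swap→a[4]=2 → slow++,fast++
(s=5,f=6) a[fast]=0 → fast++
(s=5,f=7) a[fast]=9≠0 swap→a[5]=9 → slow++,fast++
(s=6,f=8) a[fast]=3≠0 swap→a[6]=3 → slow++,fast++
(s=7,f=9) a[fast]=0 → fast++
(s=7,f=10) a[fast]=3≠0 swap→a[7]=3 → slow++,fast++
(s=8,f=11) a[fast]=0 → fast++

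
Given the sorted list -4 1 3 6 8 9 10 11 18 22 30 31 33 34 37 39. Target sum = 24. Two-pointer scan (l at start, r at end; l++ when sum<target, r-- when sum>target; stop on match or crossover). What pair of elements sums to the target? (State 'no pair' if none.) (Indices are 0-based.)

(6, 18)

l=0 r=15: -4+39=35 >24, r--
l=0 r=14: -4+37=33 >24, r--
l=0 r=13: -4+34=30 >24, r--
l=0 r=12: -4+33=29 >24, r--
l=0 r=11: -4+31=27 >24, r--
l=0 r=10: -4+30=26 >24, r--
l=0 r=9: -4+22=18 <24, l++
l=1 r=9: 1+22=23 <24, l++
l=2 r=9: 3+22=25 >24, r--
l=2 r=8: 3+18=21 <24, l++
l=3 r=8: 6+18=24, found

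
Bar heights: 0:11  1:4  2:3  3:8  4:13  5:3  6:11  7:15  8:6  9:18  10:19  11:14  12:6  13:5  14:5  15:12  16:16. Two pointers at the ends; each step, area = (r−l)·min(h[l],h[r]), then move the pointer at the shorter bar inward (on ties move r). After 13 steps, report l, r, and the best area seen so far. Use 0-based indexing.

l=9, r=12, best area=176

l=0 r=16: min(11,16)*16=176 best=176 *, l++
l=1 r=16: min(4,16)*15=60 best=176, l++
l=2 r=16: min(3,16)*14=42 best=176, l++
l=3 r=16: min(8,16)*13=104 best=176, l++
l=4 r=16: min(13,16)*12=156 best=176, l++
l=5 r=16: min(3,16)*11=33 best=176, l++
l=6 r=16: min(11,16)*10=110 best=176, l++
l=7 r=16: min(15,16)*9=135 best=176, l++
l=8 r=16: min(6,16)*8=48 best=176, l++
l=9 r=16: min(18,16)*7=112 best=176, r--
l=9 r=15: min(18,12)*6=72 best=176, r--
l=9 r=14: min(18,5)*5=25 best=176, r--
l=9 r=13: min(18,5)*4=20 best=176, r--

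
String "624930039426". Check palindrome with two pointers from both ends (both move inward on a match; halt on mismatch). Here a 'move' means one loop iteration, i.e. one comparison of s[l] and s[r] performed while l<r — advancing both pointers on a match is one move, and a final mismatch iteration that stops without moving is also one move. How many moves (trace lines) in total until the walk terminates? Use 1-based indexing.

[1,12] '6'=='6' → l++,r--
[2,11] '2'=='2' → l++,r--
[3,10] '4'=='4' → l++,r--
[4,9] '9'=='9' → l++,r--
[5,8] '3'=='3' → l++,r--
[6,7] '0'=='0' → l++,r--

6 moves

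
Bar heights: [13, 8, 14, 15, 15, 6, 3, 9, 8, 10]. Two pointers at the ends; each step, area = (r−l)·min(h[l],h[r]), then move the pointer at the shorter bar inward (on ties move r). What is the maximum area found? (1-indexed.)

[1,10] min(13,10)*9=90 best=90 * → r--
[1,9] min(13,8)*8=64 best=90 → r--
[1,8] min(13,9)*7=63 best=90 → r--
[1,7] min(13,3)*6=18 best=90 → r--
[1,6] min(13,6)*5=30 best=90 → r--
[1,5] min(13,15)*4=52 best=90 → l++
[2,5] min(8,15)*3=24 best=90 → l++
[3,5] min(14,15)*2=28 best=90 → l++
[4,5] min(15,15)*1=15 best=90 → r--

max area = 90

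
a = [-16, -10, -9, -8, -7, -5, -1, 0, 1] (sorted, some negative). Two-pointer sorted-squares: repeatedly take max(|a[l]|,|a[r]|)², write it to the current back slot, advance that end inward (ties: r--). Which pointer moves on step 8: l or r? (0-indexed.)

l

[0,8] |-16|>|1| out[8]=256 → l++
[1,8] |-10|>|1| out[7]=100 → l++
[2,8] |-9|>|1| out[6]=81 → l++
[3,8] |-8|>|1| out[5]=64 → l++
[4,8] |-7|>|1| out[4]=49 → l++
[5,8] |-5|>|1| out[3]=25 → l++
[6,8] |-1|<=|1| out[2]=1 → r--
[6,7] |-1|>|0| out[1]=1 → l++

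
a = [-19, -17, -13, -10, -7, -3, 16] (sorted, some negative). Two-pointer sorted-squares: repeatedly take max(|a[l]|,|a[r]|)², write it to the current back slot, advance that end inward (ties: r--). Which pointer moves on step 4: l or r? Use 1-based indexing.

l

[1,7] |-19|>|16| out[7]=361 → l++
[2,7] |-17|>|16| out[6]=289 → l++
[3,7] |-13|<=|16| out[5]=256 → r--
[3,6] |-13|>|-3| out[4]=169 → l++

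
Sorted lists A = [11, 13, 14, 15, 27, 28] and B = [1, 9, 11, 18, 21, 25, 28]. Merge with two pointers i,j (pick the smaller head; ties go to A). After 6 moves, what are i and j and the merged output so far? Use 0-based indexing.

i=3, j=3, merged so far=[1, 9, 11, 11, 13, 14]

i=0 j=0: A[i]=11>B[j]=1 take 1, j++
i=0 j=1: A[i]=11>B[j]=9 take 9, j++
i=0 j=2: A[i]=11<=B[j]=11 take 11, i++
i=1 j=2: A[i]=13>B[j]=11 take 11, j++
i=1 j=3: A[i]=13<=B[j]=18 take 13, i++
i=2 j=3: A[i]=14<=B[j]=18 take 14, i++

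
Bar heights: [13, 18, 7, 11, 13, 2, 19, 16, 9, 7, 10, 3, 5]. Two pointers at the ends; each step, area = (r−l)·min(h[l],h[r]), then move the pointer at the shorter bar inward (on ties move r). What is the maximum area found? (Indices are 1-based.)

l=1 r=13: min(13,5)*12=60 best=60 *, r--
l=1 r=12: min(13,3)*11=33 best=60, r--
l=1 r=11: min(13,10)*10=100 best=100 *, r--
l=1 r=10: min(13,7)*9=63 best=100, r--
l=1 r=9: min(13,9)*8=72 best=100, r--
l=1 r=8: min(13,16)*7=91 best=100, l++
l=2 r=8: min(18,16)*6=96 best=100, r--
l=2 r=7: min(18,19)*5=90 best=100, l++
l=3 r=7: min(7,19)*4=28 best=100, l++
l=4 r=7: min(11,19)*3=33 best=100, l++
l=5 r=7: min(13,19)*2=26 best=100, l++
l=6 r=7: min(2,19)*1=2 best=100, l++

max area = 100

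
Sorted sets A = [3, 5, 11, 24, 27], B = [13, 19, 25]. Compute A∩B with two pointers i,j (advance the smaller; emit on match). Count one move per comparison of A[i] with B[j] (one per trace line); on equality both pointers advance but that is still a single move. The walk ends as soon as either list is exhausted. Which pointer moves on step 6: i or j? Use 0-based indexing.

i

[i=0,j=0] 3<13 → i++
[i=1,j=0] 5<13 → i++
[i=2,j=0] 11<13 → i++
[i=3,j=0] 24>13 → j++
[i=3,j=1] 24>19 → j++
[i=3,j=2] 24<25 → i++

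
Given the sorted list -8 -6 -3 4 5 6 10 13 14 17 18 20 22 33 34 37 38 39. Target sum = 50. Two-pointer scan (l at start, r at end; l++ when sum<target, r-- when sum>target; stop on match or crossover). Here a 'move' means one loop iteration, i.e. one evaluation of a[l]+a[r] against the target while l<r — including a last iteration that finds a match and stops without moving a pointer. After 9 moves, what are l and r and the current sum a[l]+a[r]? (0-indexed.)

l=7, r=15, sum=50

l=0 r=17: -8+39=31 <50, l++
l=1 r=17: -6+39=33 <50, l++
l=2 r=17: -3+39=36 <50, l++
l=3 r=17: 4+39=43 <50, l++
l=4 r=17: 5+39=44 <50, l++
l=5 r=17: 6+39=45 <50, l++
l=6 r=17: 10+39=49 <50, l++
l=7 r=17: 13+39=52 >50, r--
l=7 r=16: 13+38=51 >50, r--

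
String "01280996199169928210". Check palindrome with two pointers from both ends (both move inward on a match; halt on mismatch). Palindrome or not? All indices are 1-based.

[1,20] '0'=='0' → l++,r--
[2,19] '1'=='1' → l++,r--
[3,18] '2'=='2' → l++,r--
[4,17] '8'=='8' → l++,r--
[5,16] '0'!='2' → stop

not a palindrome (mismatch at 5,16)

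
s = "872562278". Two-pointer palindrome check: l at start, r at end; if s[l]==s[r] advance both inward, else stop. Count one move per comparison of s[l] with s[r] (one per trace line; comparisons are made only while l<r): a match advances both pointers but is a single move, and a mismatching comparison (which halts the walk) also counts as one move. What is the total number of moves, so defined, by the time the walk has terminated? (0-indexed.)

4 moves

[0,8] '8'=='8' → l++,r--
[1,7] '7'=='7' → l++,r--
[2,6] '2'=='2' → l++,r--
[3,5] '5'!='2' → stop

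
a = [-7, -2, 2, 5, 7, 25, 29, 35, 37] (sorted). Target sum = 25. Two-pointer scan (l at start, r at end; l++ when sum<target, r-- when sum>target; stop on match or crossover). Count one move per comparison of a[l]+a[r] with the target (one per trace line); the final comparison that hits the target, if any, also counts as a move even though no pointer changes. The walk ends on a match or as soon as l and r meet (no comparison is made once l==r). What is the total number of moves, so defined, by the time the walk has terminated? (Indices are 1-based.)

[1,9] -7+37=30 >25 → r--
[1,8] -7+35=28 >25 → r--
[1,7] -7+29=22 <25 → l++
[2,7] -2+29=27 >25 → r--
[2,6] -2+25=23 <25 → l++
[3,6] 2+25=27 >25 → r--
[3,5] 2+7=9 <25 → l++
[4,5] 5+7=12 <25 → l++

8 moves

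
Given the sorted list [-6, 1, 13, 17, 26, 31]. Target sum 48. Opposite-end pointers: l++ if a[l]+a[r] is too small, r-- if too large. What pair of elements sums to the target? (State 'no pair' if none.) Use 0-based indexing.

(17, 31)

l=0 r=5: -6+31=25 <48, l++
l=1 r=5: 1+31=32 <48, l++
l=2 r=5: 13+31=44 <48, l++
l=3 r=5: 17+31=48, found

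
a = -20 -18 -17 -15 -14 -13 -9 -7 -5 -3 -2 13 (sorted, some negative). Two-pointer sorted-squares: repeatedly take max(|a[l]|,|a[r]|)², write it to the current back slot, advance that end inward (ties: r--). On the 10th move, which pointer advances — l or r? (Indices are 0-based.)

l=0 r=11: |-20|>|13| out[11]=400, l++
l=1 r=11: |-18|>|13| out[10]=324, l++
l=2 r=11: |-17|>|13| out[9]=289, l++
l=3 r=11: |-15|>|13| out[8]=225, l++
l=4 r=11: |-14|>|13| out[7]=196, l++
l=5 r=11: |-13|<=|13| out[6]=169, r--
l=5 r=10: |-13|>|-2| out[5]=169, l++
l=6 r=10: |-9|>|-2| out[4]=81, l++
l=7 r=10: |-7|>|-2| out[3]=49, l++
l=8 r=10: |-5|>|-2| out[2]=25, l++

l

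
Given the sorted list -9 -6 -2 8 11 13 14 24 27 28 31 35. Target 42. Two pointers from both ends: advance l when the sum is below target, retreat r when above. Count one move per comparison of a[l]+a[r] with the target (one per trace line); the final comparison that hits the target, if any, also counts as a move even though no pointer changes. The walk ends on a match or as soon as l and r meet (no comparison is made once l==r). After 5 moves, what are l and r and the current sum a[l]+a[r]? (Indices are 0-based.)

l=4, r=10, sum=42

l=0 r=11: -9+35=26 <42, l++
l=1 r=11: -6+35=29 <42, l++
l=2 r=11: -2+35=33 <42, l++
l=3 r=11: 8+35=43 >42, r--
l=3 r=10: 8+31=39 <42, l++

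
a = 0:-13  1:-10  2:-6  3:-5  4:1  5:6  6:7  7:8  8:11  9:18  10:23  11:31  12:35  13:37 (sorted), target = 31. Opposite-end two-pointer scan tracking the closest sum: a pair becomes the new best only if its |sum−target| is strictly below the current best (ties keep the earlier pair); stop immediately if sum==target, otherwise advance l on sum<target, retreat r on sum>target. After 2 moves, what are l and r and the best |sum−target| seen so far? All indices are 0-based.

l=0 r=13: -13+37=24 d=7 *, l++
l=1 r=13: -10+37=27 d=4 *, l++

l=2, r=13, best |Δ|=4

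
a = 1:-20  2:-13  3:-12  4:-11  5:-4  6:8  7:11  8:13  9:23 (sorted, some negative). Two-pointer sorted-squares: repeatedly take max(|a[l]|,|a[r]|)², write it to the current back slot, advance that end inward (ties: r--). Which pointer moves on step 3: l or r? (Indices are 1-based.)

[1,9] |-20|<=|23| out[9]=529 → r--
[1,8] |-20|>|13| out[8]=400 → l++
[2,8] |-13|<=|13| out[7]=169 → r--

r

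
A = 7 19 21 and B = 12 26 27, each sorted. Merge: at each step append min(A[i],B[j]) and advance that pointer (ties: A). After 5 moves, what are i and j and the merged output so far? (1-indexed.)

[i=1,j=1] A[i]=7<=B[j]=12 take 7 → i++
[i=2,j=1] A[i]=19>B[j]=12 take 12 → j++
[i=2,j=2] A[i]=19<=B[j]=26 take 19 → i++
[i=3,j=2] A[i]=21<=B[j]=26 take 21 → i++
[i=4,j=2] A done, take B[j]=26 → j++

i=4, j=3, merged so far=[7, 12, 19, 21, 26]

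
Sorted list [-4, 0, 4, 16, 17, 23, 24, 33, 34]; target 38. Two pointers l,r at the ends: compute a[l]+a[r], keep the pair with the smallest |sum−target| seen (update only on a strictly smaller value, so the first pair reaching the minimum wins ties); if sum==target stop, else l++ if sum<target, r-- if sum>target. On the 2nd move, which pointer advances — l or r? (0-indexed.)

l

l=0 r=8: -4+34=30 d=8 *, l++
l=1 r=8: 0+34=34 d=4 *, l++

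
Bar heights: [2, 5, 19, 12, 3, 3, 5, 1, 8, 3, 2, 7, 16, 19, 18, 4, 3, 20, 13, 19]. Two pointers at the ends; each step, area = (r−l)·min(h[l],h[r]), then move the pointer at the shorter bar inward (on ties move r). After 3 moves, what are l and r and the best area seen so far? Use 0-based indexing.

l=2, r=18, best area=323

[0,19] min(2,19)*19=38 best=38 * → l++
[1,19] min(5,19)*18=90 best=90 * → l++
[2,19] min(19,19)*17=323 best=323 * → r--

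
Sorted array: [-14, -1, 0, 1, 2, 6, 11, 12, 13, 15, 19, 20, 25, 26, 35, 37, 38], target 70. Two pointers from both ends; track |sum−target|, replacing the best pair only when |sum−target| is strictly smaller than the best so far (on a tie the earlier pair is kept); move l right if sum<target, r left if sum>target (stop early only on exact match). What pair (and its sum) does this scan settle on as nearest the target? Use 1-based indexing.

pair (35, 37) with sum 72 (|Δ|=2)

l=1 r=17: -14+38=24 d=46 *, l++
l=2 r=17: -1+38=37 d=33 *, l++
l=3 r=17: 0+38=38 d=32 *, l++
l=4 r=17: 1+38=39 d=31 *, l++
l=5 r=17: 2+38=40 d=30 *, l++
l=6 r=17: 6+38=44 d=26 *, l++
l=7 r=17: 11+38=49 d=21 *, l++
l=8 r=17: 12+38=50 d=20 *, l++
l=9 r=17: 13+38=51 d=19 *, l++
l=10 r=17: 15+38=53 d=17 *, l++
l=11 r=17: 19+38=57 d=13 *, l++
l=12 r=17: 20+38=58 d=12 *, l++
l=13 r=17: 25+38=63 d=7 *, l++
l=14 r=17: 26+38=64 d=6 *, l++
l=15 r=17: 35+38=73 d=3 *, r--
l=15 r=16: 35+37=72 d=2 *, r--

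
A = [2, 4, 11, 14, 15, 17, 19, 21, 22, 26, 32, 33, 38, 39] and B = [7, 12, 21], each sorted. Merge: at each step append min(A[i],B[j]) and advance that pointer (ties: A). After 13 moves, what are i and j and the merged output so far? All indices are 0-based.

i=0 j=0: A[i]=2<=B[j]=7 take 2, i++
i=1 j=0: A[i]=4<=B[j]=7 take 4, i++
i=2 j=0: A[i]=11>B[j]=7 take 7, j++
i=2 j=1: A[i]=11<=B[j]=12 take 11, i++
i=3 j=1: A[i]=14>B[j]=12 take 12, j++
i=3 j=2: A[i]=14<=B[j]=21 take 14, i++
i=4 j=2: A[i]=15<=B[j]=21 take 15, i++
i=5 j=2: A[i]=17<=B[j]=21 take 17, i++
i=6 j=2: A[i]=19<=B[j]=21 take 19, i++
i=7 j=2: A[i]=21<=B[j]=21 take 21, i++
i=8 j=2: A[i]=22>B[j]=21 take 21, j++
i=8 j=3: B done, take A[i]=22, i++
i=9 j=3: B done, take A[i]=26, i++

i=10, j=3, merged so far=[2, 4, 7, 11, 12, 14, 15, 17, 19, 21, 21, 22, 26]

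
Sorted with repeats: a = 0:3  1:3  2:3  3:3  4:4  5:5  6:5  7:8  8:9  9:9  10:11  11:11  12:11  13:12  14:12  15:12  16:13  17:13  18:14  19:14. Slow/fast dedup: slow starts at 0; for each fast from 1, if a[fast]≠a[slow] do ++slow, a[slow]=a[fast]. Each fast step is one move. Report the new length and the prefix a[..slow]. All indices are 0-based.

length 9; prefix = [3, 4, 5, 8, 9, 11, 12, 13, 14]

slow=0 fast=1: a[fast]=3=a[slow] dup, fast++
slow=0 fast=2: a[fast]=3=a[slow] dup, fast++
slow=0 fast=3: a[fast]=3=a[slow] dup, fast++
slow=0 fast=4: a[fast]=4≠a[slow]=3 write a[1]=4, slow++,fast++
slow=1 fast=5: a[fast]=5≠a[slow]=4 write a[2]=5, slow++,fast++
slow=2 fast=6: a[fast]=5=a[slow] dup, fast++
slow=2 fast=7: a[fast]=8≠a[slow]=5 write a[3]=8, slow++,fast++
slow=3 fast=8: a[fast]=9≠a[slow]=8 write a[4]=9, slow++,fast++
slow=4 fast=9: a[fast]=9=a[slow] dup, fast++
slow=4 fast=10: a[fast]=11≠a[slow]=9 write a[5]=11, slow++,fast++
slow=5 fast=11: a[fast]=11=a[slow] dup, fast++
slow=5 fast=12: a[fast]=11=a[slow] dup, fast++
slow=5 fast=13: a[fast]=12≠a[slow]=11 write a[6]=12, slow++,fast++
slow=6 fast=14: a[fast]=12=a[slow] dup, fast++
slow=6 fast=15: a[fast]=12=a[slow] dup, fast++
slow=6 fast=16: a[fast]=13≠a[slow]=12 write a[7]=13, slow++,fast++
slow=7 fast=17: a[fast]=13=a[slow] dup, fast++
slow=7 fast=18: a[fast]=14≠a[slow]=13 write a[8]=14, slow++,fast++
slow=8 fast=19: a[fast]=14=a[slow] dup, fast++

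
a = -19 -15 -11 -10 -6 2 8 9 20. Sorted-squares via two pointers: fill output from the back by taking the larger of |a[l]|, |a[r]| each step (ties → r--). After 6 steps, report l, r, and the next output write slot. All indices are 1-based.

l=1 r=9: |-19|<=|20| out[9]=400, r--
l=1 r=8: |-19|>|9| out[8]=361, l++
l=2 r=8: |-15|>|9| out[7]=225, l++
l=3 r=8: |-11|>|9| out[6]=121, l++
l=4 r=8: |-10|>|9| out[5]=100, l++
l=5 r=8: |-6|<=|9| out[4]=81, r--

l=5, r=7, next write slot=3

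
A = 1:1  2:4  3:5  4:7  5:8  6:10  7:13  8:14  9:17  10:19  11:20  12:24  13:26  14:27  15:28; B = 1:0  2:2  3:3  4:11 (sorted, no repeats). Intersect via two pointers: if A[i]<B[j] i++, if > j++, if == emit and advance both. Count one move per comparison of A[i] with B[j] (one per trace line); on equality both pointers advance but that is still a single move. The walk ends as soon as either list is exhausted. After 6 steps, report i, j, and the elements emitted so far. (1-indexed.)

i=4, j=4, emitted=[]

i=1 j=1: 1>0, j++
i=1 j=2: 1<2, i++
i=2 j=2: 4>2, j++
i=2 j=3: 4>3, j++
i=2 j=4: 4<11, i++
i=3 j=4: 5<11, i++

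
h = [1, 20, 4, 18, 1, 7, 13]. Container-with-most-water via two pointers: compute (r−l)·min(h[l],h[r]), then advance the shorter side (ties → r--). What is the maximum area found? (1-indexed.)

max area = 65

l=1 r=7: min(1,13)*6=6 best=6 *, l++
l=2 r=7: min(20,13)*5=65 best=65 *, r--
l=2 r=6: min(20,7)*4=28 best=65, r--
l=2 r=5: min(20,1)*3=3 best=65, r--
l=2 r=4: min(20,18)*2=36 best=65, r--
l=2 r=3: min(20,4)*1=4 best=65, r--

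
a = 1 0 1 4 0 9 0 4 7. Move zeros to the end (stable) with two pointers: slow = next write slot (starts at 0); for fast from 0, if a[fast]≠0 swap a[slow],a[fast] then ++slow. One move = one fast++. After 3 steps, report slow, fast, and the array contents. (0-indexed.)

slow=2, fast=3, a=[1, 1, 0, 4, 0, 9, 0, 4, 7]

(s=0,f=0) a[fast]=1≠0 swap→a[0]=1 → slow++,fast++
(s=1,f=1) a[fast]=0 → fast++
(s=1,f=2) a[fast]=1≠0 swap→a[1]=1 → slow++,fast++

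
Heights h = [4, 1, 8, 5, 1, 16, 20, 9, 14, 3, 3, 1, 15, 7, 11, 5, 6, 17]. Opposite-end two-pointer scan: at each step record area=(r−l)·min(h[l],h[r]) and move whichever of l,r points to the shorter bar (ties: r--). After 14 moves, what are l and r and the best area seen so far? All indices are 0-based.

l=6, r=9, best area=192

[0,17] min(4,17)*17=68 best=68 * → l++
[1,17] min(1,17)*16=16 best=68 → l++
[2,17] min(8,17)*15=120 best=120 * → l++
[3,17] min(5,17)*14=70 best=120 → l++
[4,17] min(1,17)*13=13 best=120 → l++
[5,17] min(16,17)*12=192 best=192 * → l++
[6,17] min(20,17)*11=187 best=192 → r--
[6,16] min(20,6)*10=60 best=192 → r--
[6,15] min(20,5)*9=45 best=192 → r--
[6,14] min(20,11)*8=88 best=192 → r--
[6,13] min(20,7)*7=49 best=192 → r--
[6,12] min(20,15)*6=90 best=192 → r--
[6,11] min(20,1)*5=5 best=192 → r--
[6,10] min(20,3)*4=12 best=192 → r--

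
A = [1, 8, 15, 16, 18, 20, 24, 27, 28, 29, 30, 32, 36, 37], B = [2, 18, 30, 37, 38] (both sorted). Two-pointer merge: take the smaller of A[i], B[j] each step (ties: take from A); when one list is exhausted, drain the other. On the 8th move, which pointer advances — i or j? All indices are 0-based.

i=0 j=0: A[i]=1<=B[j]=2 take 1, i++
i=1 j=0: A[i]=8>B[j]=2 take 2, j++
i=1 j=1: A[i]=8<=B[j]=18 take 8, i++
i=2 j=1: A[i]=15<=B[j]=18 take 15, i++
i=3 j=1: A[i]=16<=B[j]=18 take 16, i++
i=4 j=1: A[i]=18<=B[j]=18 take 18, i++
i=5 j=1: A[i]=20>B[j]=18 take 18, j++
i=5 j=2: A[i]=20<=B[j]=30 take 20, i++

i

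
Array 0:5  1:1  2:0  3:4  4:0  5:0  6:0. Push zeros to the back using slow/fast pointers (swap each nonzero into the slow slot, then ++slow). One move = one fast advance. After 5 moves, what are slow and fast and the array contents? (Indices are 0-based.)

slow=3, fast=5, a=[5, 1, 4, 0, 0, 0, 0]

slow=0 fast=0: a[fast]=5≠0 swap→a[0]=5, slow++,fast++
slow=1 fast=1: a[fast]=1≠0 swap→a[1]=1, slow++,fast++
slow=2 fast=2: a[fast]=0, fast++
slow=2 fast=3: a[fast]=4≠0 swap→a[2]=4, slow++,fast++
slow=3 fast=4: a[fast]=0, fast++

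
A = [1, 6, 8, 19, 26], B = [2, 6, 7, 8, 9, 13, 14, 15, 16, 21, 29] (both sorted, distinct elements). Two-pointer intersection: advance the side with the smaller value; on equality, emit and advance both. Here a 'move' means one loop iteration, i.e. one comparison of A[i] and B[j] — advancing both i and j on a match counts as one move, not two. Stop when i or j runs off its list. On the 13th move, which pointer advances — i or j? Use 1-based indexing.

i=1 j=1: 1<2, i++
i=2 j=1: 6>2, j++
i=2 j=2: 6==6 emit, i++,j++
i=3 j=3: 8>7, j++
i=3 j=4: 8==8 emit, i++,j++
i=4 j=5: 19>9, j++
i=4 j=6: 19>13, j++
i=4 j=7: 19>14, j++
i=4 j=8: 19>15, j++
i=4 j=9: 19>16, j++
i=4 j=10: 19<21, i++
i=5 j=10: 26>21, j++
i=5 j=11: 26<29, i++

i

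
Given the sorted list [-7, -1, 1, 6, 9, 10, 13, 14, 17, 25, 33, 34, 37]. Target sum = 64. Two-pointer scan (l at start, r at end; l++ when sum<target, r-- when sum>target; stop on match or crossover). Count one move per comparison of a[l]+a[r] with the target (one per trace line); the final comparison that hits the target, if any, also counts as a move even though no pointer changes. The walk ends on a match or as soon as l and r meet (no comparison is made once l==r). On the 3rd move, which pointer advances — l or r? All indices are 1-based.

l

l=1 r=13: -7+37=30 <64, l++
l=2 r=13: -1+37=36 <64, l++
l=3 r=13: 1+37=38 <64, l++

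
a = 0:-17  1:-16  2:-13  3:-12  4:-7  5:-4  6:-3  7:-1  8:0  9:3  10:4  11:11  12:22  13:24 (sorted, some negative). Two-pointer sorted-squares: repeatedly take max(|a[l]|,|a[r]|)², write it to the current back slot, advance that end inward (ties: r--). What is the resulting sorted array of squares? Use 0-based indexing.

[0,13] |-17|<=|24| out[13]=576 → r--
[0,12] |-17|<=|22| out[12]=484 → r--
[0,11] |-17|>|11| out[11]=289 → l++
[1,11] |-16|>|11| out[10]=256 → l++
[2,11] |-13|>|11| out[9]=169 → l++
[3,11] |-12|>|11| out[8]=144 → l++
[4,11] |-7|<=|11| out[7]=121 → r--
[4,10] |-7|>|4| out[6]=49 → l++
[5,10] |-4|<=|4| out[5]=16 → r--
[5,9] |-4|>|3| out[4]=16 → l++
[6,9] |-3|<=|3| out[3]=9 → r--
[6,8] |-3|>|0| out[2]=9 → l++
[7,8] |-1|>|0| out[1]=1 → l++
[8,8] |0|<=|0| out[0]=0 → r--

[0, 1, 9, 9, 16, 16, 49, 121, 144, 169, 256, 289, 484, 576]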